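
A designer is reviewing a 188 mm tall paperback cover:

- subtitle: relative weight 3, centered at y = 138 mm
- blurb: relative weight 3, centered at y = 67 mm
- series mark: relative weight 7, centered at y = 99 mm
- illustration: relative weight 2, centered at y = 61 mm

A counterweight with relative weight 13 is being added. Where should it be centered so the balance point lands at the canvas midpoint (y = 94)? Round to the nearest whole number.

New total weight: (3 + 3 + 7 + 2) + 13 = 28.
Along y: (1430 + 13·y) / 28 = 94 (existing moment 3·138 + 3·67 + 7·99 + 2·61 = 1430) ⇒ y = (2632 − 1430) / 13 ≈ 92.46.

y ≈ 92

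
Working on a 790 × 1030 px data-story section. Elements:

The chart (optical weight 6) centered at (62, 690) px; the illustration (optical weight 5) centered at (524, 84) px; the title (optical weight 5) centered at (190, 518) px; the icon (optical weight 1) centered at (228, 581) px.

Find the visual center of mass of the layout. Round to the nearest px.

Total weight = 6 + 5 + 5 + 1 = 17.
x-moment: 6·62 + 5·524 + 5·190 + 1·228 = 4170; centroid 4170/17 ≈ 245.29.
y-moment: 6·690 + 5·84 + 5·518 + 1·581 = 7731; centroid 7731/17 ≈ 454.76.

(245, 455)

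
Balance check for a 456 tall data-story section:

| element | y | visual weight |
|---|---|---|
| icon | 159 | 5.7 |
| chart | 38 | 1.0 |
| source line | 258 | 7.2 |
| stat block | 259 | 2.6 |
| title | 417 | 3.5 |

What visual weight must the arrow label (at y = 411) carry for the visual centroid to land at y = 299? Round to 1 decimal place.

w ≈ 9.3

Fixed elements: Σw = 5.7 + 1.0 + 7.2 + 2.6 + 3.5 = 20.0, Σw·y = 5.7·159 + 1.0·38 + 7.2·258 + 2.6·259 + 3.5·417 = 4934.8.
Set Σw·y/Σw = 299: (4934.8 + 411w) = 299·(20.0 + w).
Rearranging, w·(411 − 299) = 299·20.0 − 4934.8 = 1045.2, so w ≈ 1045.2/112 = 9.33.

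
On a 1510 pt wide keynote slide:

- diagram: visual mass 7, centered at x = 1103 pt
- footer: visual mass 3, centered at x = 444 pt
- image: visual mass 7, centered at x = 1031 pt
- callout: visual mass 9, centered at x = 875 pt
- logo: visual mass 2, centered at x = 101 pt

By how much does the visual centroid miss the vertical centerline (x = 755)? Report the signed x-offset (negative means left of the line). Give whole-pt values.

≈ 115 pt

Σw = 7 + 3 + 7 + 9 + 2 = 28.
x: (7·1103 + 3·444 + 7·1031 + 9·875 + 2·101) / 28 = 24347 / 28 ≈ 869.54
Offset from x = 755: 869.54 − 755 ≈ 114.54.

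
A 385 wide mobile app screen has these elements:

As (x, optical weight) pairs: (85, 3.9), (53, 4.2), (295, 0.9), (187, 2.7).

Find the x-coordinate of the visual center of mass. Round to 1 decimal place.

x ≈ 113.2

Σw = 3.9 + 4.2 + 0.9 + 2.7 = 11.7.
Σw·x = 3.9·85 + 4.2·53 + 0.9·295 + 2.7·187 = 1324.5, so x̄ = 1324.5/11.7 ≈ 113.21.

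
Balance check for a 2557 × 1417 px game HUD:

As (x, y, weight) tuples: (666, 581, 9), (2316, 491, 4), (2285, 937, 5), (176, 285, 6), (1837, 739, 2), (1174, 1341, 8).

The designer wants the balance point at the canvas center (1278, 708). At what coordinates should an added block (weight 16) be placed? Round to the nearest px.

New total weight: (9 + 4 + 5 + 6 + 2 + 8) + 16 = 50.
x: need Σw·x = 50·1278 = 63900. Existing = 9·666 + 4·2316 + 5·2285 + 6·176 + 2·1837 + 8·1174 = 40805. Remainder 23095 / 16 ≈ 1443.44.
y: need Σw·y = 50·708 = 35400. Existing = 9·581 + 4·491 + 5·937 + 6·285 + 2·739 + 8·1341 = 25794. Remainder 9606 / 16 ≈ 600.38.

(1443, 600)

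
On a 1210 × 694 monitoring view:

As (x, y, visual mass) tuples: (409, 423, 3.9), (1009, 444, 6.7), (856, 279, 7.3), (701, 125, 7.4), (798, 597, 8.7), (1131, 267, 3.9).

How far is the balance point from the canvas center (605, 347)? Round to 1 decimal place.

≈ 217.5

Weights sum to 3.9 + 6.7 + 7.3 + 7.4 + 8.7 + 3.9 = 37.9.
x: moment 31145.1 / weight 37.9 ≈ 821.77
y: moment 13821.4 / weight 37.9 ≈ 364.68
From (605, 347): dx = 216.77, dy = 17.68, so the distance is √(dx²+dy²) ≈ 217.49.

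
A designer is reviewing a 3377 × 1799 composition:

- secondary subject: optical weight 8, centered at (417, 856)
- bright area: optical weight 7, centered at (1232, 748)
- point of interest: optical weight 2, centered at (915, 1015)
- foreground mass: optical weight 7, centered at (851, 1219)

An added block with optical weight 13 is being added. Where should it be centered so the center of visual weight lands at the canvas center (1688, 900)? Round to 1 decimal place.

(3285.3, 819.5)

New total weight: (8 + 7 + 2 + 7) + 13 = 37.
Along x: (19747 + 13·x) / 37 = 1688 (existing moment 8·417 + 7·1232 + 2·915 + 7·851 = 19747) ⇒ x = (62456 − 19747) / 13 ≈ 3285.31.
Along y: (22647 + 13·y) / 37 = 900 (existing moment 8·856 + 7·748 + 2·1015 + 7·1219 = 22647) ⇒ y = (33300 − 22647) / 13 ≈ 819.46.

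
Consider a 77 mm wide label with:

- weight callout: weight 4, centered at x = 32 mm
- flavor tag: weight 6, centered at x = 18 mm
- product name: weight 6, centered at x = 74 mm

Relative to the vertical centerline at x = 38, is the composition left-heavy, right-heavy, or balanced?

right-heavy

Total weight = 4 + 6 + 6 = 16.
x: (4·32 + 6·18 + 6·74) / 16 = 680 / 16 ≈ 42.50
42.5 vs midline 38 → right-heavy.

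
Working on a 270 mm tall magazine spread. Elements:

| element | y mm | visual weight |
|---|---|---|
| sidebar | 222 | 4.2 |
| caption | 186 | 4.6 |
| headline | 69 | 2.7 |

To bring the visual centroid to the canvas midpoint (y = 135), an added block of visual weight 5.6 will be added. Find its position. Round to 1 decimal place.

After adding the added block, total weight = 4.2 + 4.6 + 2.7 + 5.6 = 17.1.
y: target moment 17.1×135 = 2308.5; current 4.2·222 + 4.6·186 + 2.7·69 = 1974.3; the added block supplies 334.2, so y = 334.2/5.6 ≈ 59.68.

y ≈ 59.7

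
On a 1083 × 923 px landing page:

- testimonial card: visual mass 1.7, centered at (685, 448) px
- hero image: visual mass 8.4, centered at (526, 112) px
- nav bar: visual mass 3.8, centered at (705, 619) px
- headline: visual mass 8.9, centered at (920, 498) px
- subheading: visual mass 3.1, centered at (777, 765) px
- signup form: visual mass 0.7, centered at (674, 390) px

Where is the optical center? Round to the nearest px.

Total weight = 1.7 + 8.4 + 3.8 + 8.9 + 3.1 + 0.7 = 26.6.
x: (1.7·685 + 8.4·526 + 3.8·705 + 8.9·920 + 3.1·777 + 0.7·674) / 26.6 = 19330.4 / 26.6 ≈ 726.71
y: (1.7·448 + 8.4·112 + 3.8·619 + 8.9·498 + 3.1·765 + 0.7·390) / 26.6 = 11131.3 / 26.6 ≈ 418.47

(727, 418)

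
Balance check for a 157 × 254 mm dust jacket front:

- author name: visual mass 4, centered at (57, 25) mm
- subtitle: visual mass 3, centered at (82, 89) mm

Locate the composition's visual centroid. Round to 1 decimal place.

Weights sum to 4 + 3 = 7.
x: (4·57 + 3·82) / 7 = 474 / 7 ≈ 67.71
y: (4·25 + 3·89) / 7 = 367 / 7 ≈ 52.43

(67.7, 52.4)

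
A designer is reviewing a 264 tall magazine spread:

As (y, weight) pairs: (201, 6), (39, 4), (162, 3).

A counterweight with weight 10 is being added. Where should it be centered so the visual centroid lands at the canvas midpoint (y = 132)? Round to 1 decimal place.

y ≈ 118.8

After adding the counterweight, total weight = 6 + 4 + 3 + 10 = 23.
y: need Σw·y = 23·132 = 3036. Existing = 6·201 + 4·39 + 3·162 = 1848. Remainder 1188 / 10 ≈ 118.80.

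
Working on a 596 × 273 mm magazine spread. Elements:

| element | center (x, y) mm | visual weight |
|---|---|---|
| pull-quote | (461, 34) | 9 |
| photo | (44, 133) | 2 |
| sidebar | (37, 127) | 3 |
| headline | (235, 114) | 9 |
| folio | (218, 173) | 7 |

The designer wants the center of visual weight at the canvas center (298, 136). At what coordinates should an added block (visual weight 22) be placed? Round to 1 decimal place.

New total weight: (9 + 2 + 3 + 9 + 7) + 22 = 52.
x: need Σw·x = 52·298 = 15496. Existing = 9·461 + 2·44 + 3·37 + 9·235 + 7·218 = 7989. Remainder 7507 / 22 ≈ 341.23.
y: need Σw·y = 52·136 = 7072. Existing = 9·34 + 2·133 + 3·127 + 9·114 + 7·173 = 3190. Remainder 3882 / 22 ≈ 176.45.

(341.2, 176.5)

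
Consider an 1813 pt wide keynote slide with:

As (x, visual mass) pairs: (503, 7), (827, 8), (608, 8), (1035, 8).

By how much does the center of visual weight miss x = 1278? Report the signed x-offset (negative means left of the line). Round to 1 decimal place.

Weights sum to 7 + 8 + 8 + 8 = 31.
x: (7·503 + 8·827 + 8·608 + 8·1035) / 31 = 23281 / 31 ≈ 751.00
Against x = 1278, that's 751.00 − 1278 = -527.00.

≈ -527.0 pt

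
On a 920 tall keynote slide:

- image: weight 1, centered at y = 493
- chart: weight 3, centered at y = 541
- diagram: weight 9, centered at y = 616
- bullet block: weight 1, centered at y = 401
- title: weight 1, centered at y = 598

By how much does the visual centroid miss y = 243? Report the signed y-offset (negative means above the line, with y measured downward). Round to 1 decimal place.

≈ 334.3

Σw = 1 + 3 + 9 + 1 + 1 = 15.
y: (1·493 + 3·541 + 9·616 + 1·401 + 1·598) / 15 = 8659 / 15 ≈ 577.27
Against y = 243, that's 577.27 − 243 = 334.27.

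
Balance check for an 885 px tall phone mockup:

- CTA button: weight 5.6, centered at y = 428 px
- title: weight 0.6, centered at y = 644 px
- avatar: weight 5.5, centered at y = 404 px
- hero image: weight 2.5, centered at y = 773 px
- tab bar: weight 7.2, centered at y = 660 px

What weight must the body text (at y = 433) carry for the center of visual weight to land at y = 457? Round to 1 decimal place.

Fixed elements: Σw = 5.6 + 0.6 + 5.5 + 2.5 + 7.2 = 21.4, Σw·y = 5.6·428 + 0.6·644 + 5.5·404 + 2.5·773 + 7.2·660 = 11689.7.
For the centroid to hit 457: (11689.7 + w·433) / (21.4 + w) = 457.
Solving: w = (457·21.4 − 11689.7) / (433 − 457) = -1909.9 / -24 ≈ 79.58.

w ≈ 79.6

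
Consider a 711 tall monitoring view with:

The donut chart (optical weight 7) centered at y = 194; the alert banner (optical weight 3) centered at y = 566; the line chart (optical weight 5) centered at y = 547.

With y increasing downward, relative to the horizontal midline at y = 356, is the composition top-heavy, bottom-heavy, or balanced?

Weights sum to 7 + 3 + 5 = 15.
y: (7·194 + 3·566 + 5·547) / 15 = 5791 / 15 ≈ 386.07
386.1 vs midline 356 → bottom-heavy.

bottom-heavy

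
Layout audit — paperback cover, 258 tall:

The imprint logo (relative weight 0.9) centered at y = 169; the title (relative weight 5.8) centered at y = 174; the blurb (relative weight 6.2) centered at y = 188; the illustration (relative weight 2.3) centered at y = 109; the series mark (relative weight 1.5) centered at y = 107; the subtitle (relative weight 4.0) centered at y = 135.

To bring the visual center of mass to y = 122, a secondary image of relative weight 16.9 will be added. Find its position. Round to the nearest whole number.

y ≈ 77

New total weight: (0.9 + 5.8 + 6.2 + 2.3 + 1.5 + 4.0) + 16.9 = 37.6.
y: target moment 37.6×122 = 4587.2; current 0.9·169 + 5.8·174 + 6.2·188 + 2.3·109 + 1.5·107 + 4.0·135 = 3278.1; the secondary image supplies 1309.1, so y = 1309.1/16.9 ≈ 77.46.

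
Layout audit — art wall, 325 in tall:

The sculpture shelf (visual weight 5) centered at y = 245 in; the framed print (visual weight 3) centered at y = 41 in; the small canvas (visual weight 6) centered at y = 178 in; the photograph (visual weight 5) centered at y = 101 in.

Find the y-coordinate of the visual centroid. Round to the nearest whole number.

y ≈ 154

Total weight = 5 + 3 + 6 + 5 = 19.
y: (5·245 + 3·41 + 6·178 + 5·101) / 19 = 2921 / 19 ≈ 153.74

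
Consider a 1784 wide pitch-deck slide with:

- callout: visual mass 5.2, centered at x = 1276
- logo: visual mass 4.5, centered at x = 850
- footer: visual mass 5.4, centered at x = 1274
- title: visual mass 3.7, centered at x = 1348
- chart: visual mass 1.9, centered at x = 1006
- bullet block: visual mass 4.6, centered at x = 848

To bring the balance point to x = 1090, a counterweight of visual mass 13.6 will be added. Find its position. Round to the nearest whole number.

After adding the counterweight, total weight = 5.2 + 4.5 + 5.4 + 3.7 + 1.9 + 4.6 + 13.6 = 38.9.
Along x: (28139.6 + 13.6·x) / 38.9 = 1090 (existing moment 5.2·1276 + 4.5·850 + 5.4·1274 + 3.7·1348 + 1.9·1006 + 4.6·848 = 28139.6) ⇒ x = (42401.0 − 28139.6) / 13.6 ≈ 1048.63.

x ≈ 1049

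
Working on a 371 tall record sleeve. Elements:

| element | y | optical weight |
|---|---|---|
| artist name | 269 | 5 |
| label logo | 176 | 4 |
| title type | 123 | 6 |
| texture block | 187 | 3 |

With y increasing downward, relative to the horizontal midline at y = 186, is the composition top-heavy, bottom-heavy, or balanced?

balanced

Total weight = 5 + 4 + 6 + 3 = 18.
y: (5·269 + 4·176 + 6·123 + 3·187) / 18 = 3348 / 18 ≈ 186.00
The centroid 186.00 matches the midline at 186, so the layout is balanced.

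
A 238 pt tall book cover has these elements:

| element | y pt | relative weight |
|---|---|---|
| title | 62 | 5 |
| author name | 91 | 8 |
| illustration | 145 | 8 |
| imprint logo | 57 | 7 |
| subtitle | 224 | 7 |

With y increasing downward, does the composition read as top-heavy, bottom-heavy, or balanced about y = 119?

balanced

Weights sum to 5 + 8 + 8 + 7 + 7 = 35.
Σw·y = 5·62 + 8·91 + 8·145 + 7·57 + 7·224 = 4165, so ȳ = 4165/35 ≈ 119.00.
That equals the midline 119 — balanced.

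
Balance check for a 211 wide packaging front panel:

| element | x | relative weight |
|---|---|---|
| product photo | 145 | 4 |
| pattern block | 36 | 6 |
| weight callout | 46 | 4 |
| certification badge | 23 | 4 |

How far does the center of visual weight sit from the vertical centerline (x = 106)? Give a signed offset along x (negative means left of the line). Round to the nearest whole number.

≈ -46

Total weight = 4 + 6 + 4 + 4 = 18.
x-moment: 4·145 + 6·36 + 4·46 + 4·23 = 1072; centroid 1072/18 ≈ 59.56.
Offset from x = 106: 59.56 − 106 ≈ -46.44.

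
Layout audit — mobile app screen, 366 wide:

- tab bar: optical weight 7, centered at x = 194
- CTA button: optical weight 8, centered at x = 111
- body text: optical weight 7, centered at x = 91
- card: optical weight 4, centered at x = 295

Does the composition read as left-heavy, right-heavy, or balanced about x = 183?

Σw = 7 + 8 + 7 + 4 = 26.
x: (7·194 + 8·111 + 7·91 + 4·295) / 26 = 4063 / 26 ≈ 156.27
156.3 lies left of the midline 183, so the layout is left-heavy.

left-heavy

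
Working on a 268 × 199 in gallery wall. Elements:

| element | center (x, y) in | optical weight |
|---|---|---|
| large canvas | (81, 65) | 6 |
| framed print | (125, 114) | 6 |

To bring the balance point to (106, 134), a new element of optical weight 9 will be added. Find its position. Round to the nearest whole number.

(110, 193)

With the new element, Σw becomes 6 + 6 + 9 = 21.
x: target moment 21×106 = 2226; current 6·81 + 6·125 = 1236; the new element supplies 990, so x = 990/9 ≈ 110.00.
y: target moment 21×134 = 2814; current 6·65 + 6·114 = 1074; the new element supplies 1740, so y = 1740/9 ≈ 193.33.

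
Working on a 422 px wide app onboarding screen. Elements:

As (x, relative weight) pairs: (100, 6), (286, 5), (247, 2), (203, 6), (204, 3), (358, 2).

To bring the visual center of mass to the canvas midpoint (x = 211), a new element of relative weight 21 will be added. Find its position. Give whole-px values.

New total weight: (6 + 5 + 2 + 6 + 3 + 2) + 21 = 45.
x: need Σw·x = 45·211 = 9495. Existing = 6·100 + 5·286 + 2·247 + 6·203 + 3·204 + 2·358 = 5070. Remainder 4425 / 21 ≈ 210.71.

x ≈ 211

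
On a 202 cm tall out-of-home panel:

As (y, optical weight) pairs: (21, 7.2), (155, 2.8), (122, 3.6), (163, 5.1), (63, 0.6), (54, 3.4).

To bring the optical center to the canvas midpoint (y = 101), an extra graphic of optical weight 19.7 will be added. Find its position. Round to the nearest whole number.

y ≈ 112

After adding the extra graphic, total weight = 7.2 + 2.8 + 3.6 + 5.1 + 0.6 + 3.4 + 19.7 = 42.4.
y: target moment 42.4×101 = 4282.4; current 7.2·21 + 2.8·155 + 3.6·122 + 5.1·163 + 0.6·63 + 3.4·54 = 2077.1; the extra graphic supplies 2205.3, so y = 2205.3/19.7 ≈ 111.94.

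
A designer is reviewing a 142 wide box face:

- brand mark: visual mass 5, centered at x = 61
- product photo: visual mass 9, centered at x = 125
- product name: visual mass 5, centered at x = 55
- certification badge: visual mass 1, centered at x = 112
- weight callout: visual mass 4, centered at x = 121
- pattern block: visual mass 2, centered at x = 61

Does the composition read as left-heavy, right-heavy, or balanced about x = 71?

right-heavy

Total weight = 5 + 9 + 5 + 1 + 4 + 2 = 26.
x-moment: 5·61 + 9·125 + 5·55 + 1·112 + 4·121 + 2·61 = 2423; centroid 2423/26 ≈ 93.19.
93.2 vs midline 71 → right-heavy.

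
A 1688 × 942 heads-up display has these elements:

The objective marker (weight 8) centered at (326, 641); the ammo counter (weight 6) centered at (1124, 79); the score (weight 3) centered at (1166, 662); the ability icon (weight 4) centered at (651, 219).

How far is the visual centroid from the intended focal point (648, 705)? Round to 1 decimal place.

≈ 314.5

Σw = 8 + 6 + 3 + 4 = 21.
x: (8·326 + 6·1124 + 3·1166 + 4·651) / 21 = 15454 / 21 ≈ 735.90
y: (8·641 + 6·79 + 3·662 + 4·219) / 21 = 8464 / 21 ≈ 403.05
From (648, 705): dx = 87.90, dy = -301.95, so the distance is √(dx²+dy²) ≈ 314.49.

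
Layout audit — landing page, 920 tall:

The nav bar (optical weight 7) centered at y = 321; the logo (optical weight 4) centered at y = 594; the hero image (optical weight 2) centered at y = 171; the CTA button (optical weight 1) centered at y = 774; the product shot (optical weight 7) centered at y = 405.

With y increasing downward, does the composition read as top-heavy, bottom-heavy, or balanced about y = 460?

Total weight = 7 + 4 + 2 + 1 + 7 = 21.
y-moment: 7·321 + 4·594 + 2·171 + 1·774 + 7·405 = 8574; centroid 8574/21 ≈ 408.29.
408.3 lies above (smaller y than) the midline 460, so the layout is top-heavy.

top-heavy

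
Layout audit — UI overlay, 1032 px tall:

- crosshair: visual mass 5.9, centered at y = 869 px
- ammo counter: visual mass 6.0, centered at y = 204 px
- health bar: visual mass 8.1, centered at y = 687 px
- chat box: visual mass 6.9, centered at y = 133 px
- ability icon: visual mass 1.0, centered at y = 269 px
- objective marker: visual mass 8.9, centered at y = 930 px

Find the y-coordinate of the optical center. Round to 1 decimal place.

y ≈ 581.0

Σw = 5.9 + 6.0 + 8.1 + 6.9 + 1.0 + 8.9 = 36.8.
Σw·y = 5.9·869 + 6.0·204 + 8.1·687 + 6.9·133 + 1.0·269 + 8.9·930 = 21379.5, so ȳ = 21379.5/36.8 ≈ 580.96.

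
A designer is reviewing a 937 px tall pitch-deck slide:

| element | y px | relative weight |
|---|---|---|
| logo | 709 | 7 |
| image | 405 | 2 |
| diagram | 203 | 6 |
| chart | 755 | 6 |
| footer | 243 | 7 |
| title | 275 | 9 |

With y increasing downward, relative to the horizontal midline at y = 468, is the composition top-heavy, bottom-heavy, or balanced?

Σw = 7 + 2 + 6 + 6 + 7 + 9 = 37.
Σw·y = 15697; ȳ = 15697/37 ≈ 424.24.
424.2 lies above (smaller y than) the midline 468, so the layout is top-heavy.

top-heavy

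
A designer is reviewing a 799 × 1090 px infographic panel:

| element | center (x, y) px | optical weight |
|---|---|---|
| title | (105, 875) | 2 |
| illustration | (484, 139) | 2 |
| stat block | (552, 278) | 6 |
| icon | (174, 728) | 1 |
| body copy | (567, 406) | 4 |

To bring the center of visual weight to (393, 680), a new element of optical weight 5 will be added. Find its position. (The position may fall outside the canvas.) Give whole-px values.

New total weight: (2 + 2 + 6 + 1 + 4) + 5 = 20.
x: target moment 20×393 = 7860; current 2·105 + 2·484 + 6·552 + 1·174 + 4·567 = 6932; the new element supplies 928, so x = 928/5 ≈ 185.60.
y: target moment 20×680 = 13600; current 2·875 + 2·139 + 6·278 + 1·728 + 4·406 = 6048; the new element supplies 7552, so y = 7552/5 ≈ 1510.40.

(186, 1510)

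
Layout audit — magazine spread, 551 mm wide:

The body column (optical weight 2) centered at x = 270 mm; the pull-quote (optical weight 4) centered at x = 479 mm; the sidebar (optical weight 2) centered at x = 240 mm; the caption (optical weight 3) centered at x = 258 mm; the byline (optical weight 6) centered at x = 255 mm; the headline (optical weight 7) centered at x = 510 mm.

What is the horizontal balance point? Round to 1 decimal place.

x ≈ 367.1

Total weight = 2 + 4 + 2 + 3 + 6 + 7 = 24.
x: (2·270 + 4·479 + 2·240 + 3·258 + 6·255 + 7·510) / 24 = 8810 / 24 ≈ 367.08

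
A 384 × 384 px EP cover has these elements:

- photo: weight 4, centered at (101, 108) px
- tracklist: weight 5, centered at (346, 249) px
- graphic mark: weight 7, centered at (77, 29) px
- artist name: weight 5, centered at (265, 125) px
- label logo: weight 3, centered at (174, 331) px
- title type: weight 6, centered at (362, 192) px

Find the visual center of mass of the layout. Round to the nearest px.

(223, 155)

Weights sum to 4 + 5 + 7 + 5 + 3 + 6 = 30.
x: (4·101 + 5·346 + 7·77 + 5·265 + 3·174 + 6·362) / 30 = 6692 / 30 ≈ 223.07
y: (4·108 + 5·249 + 7·29 + 5·125 + 3·331 + 6·192) / 30 = 4650 / 30 ≈ 155.00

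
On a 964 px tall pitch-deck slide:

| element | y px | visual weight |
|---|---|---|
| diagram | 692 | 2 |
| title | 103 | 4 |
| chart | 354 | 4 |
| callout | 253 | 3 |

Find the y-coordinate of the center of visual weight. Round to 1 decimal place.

Σw = 2 + 4 + 4 + 3 = 13.
y-moment: 2·692 + 4·103 + 4·354 + 3·253 = 3971; centroid 3971/13 ≈ 305.46.

y ≈ 305.5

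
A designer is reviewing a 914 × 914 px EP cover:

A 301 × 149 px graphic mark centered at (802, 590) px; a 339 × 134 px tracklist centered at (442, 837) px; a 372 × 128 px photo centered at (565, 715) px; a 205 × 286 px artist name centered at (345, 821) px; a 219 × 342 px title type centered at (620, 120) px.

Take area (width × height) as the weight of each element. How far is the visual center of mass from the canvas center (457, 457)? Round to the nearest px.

≈ 150 px

Taking area as weight: graphic mark 301·149 = 44849, tracklist 339·134 = 45426, photo 372·128 = 47616, artist name 205·286 = 58630, title type 219·342 = 74898. Sum 271419.
x: (44849·802 + 45426·442 + 47616·565 + 58630·345 + 74898·620) / 271419 = 149614340 / 271419 ≈ 551.23
y: (44849·590 + 45426·837 + 47616·715 + 58630·821 + 74898·120) / 271419 = 155650902 / 271419 ≈ 573.47
Offset from (457, 457): Δx ≈ 94.23, Δy ≈ 116.47; distance = √(Δx² + Δy²) ≈ 149.82.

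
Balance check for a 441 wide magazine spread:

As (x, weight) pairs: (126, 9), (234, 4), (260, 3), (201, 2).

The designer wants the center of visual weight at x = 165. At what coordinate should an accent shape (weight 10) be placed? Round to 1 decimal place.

x ≈ 136.8

With the accent shape, Σw becomes 9 + 4 + 3 + 2 + 10 = 28.
Along x: (3252 + 10·x) / 28 = 165 (existing moment 9·126 + 4·234 + 3·260 + 2·201 = 3252) ⇒ x = (4620 − 3252) / 10 ≈ 136.80.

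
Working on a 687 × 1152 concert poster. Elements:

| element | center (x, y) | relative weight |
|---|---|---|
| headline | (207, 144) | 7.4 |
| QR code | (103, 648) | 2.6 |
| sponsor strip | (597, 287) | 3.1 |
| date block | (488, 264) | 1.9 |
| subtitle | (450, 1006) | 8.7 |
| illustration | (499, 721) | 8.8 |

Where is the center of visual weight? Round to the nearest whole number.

(396, 592)

Weights sum to 7.4 + 2.6 + 3.1 + 1.9 + 8.7 + 8.8 = 32.5.
x: moment 12883.7 / weight 32.5 ≈ 396.42
Σw·y = 19238.7; ȳ = 19238.7/32.5 ≈ 591.96.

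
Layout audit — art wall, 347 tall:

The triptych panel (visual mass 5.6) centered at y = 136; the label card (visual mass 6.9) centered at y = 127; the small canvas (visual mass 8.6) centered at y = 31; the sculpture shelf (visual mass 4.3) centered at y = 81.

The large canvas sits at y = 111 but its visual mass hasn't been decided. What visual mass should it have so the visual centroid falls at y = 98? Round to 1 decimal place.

Known weights sum to 5.6 + 6.9 + 8.6 + 4.3 = 25.4; their moment is 5.6·136 + 6.9·127 + 8.6·31 + 4.3·81 = 2252.8.
Set Σw·y/Σw = 98: (2252.8 + 111w) = 98·(25.4 + w).
So w = (98·25.4 − 2252.8)/(111 − 98) = 236.4/13 ≈ 18.18.

w ≈ 18.2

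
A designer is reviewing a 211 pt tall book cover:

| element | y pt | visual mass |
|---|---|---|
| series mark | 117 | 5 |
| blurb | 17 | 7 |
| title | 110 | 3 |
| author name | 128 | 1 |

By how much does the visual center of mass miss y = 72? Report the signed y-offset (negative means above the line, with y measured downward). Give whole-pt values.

≈ 1 pt

Total weight = 5 + 7 + 3 + 1 = 16.
y-moment: 5·117 + 7·17 + 3·110 + 1·128 = 1162; centroid 1162/16 ≈ 72.62.
Offset from y = 72: 72.62 − 72 ≈ 0.62.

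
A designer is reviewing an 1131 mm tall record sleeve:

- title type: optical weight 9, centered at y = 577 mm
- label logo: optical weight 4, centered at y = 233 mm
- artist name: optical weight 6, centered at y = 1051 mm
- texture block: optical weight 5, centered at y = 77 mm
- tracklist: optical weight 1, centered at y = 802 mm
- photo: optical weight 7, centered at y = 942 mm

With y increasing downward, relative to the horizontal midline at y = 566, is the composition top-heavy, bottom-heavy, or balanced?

Total weight = 9 + 4 + 6 + 5 + 1 + 7 = 32.
y: moment 20212 / weight 32 ≈ 631.62
Since 631.6 is below (larger y than) 566, the composition reads bottom-heavy.

bottom-heavy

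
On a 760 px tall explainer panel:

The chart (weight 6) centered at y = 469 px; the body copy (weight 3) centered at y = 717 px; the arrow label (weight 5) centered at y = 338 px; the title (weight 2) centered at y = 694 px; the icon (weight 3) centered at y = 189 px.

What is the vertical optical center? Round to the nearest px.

Σw = 6 + 3 + 5 + 2 + 3 = 19.
Σw·y = 6·469 + 3·717 + 5·338 + 2·694 + 3·189 = 8610, so ȳ = 8610/19 ≈ 453.16.

y ≈ 453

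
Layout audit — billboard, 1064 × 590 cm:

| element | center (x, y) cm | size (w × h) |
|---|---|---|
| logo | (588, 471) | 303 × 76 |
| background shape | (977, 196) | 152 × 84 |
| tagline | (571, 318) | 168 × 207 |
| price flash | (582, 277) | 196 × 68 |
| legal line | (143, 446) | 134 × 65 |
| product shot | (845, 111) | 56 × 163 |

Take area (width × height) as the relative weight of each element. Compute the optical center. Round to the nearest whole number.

Areas: logo 303·76 = 23028, background shape 152·84 = 12768, tagline 168·207 = 34776, price flash 196·68 = 13328, legal line 134·65 = 8710, product shot 56·163 = 9128. Total weight = 101738.
Σw·x = 23028·588 + 12768·977 + 34776·571 + 13328·582 + 8710·143 + 9128·845 = 62587482, so x̄ = 62587482/101738 ≈ 615.18.
Σw·y = 23028·471 + 12768·196 + 34776·318 + 13328·277 + 8710·446 + 9128·111 = 32997208, so ȳ = 32997208/101738 ≈ 324.34.

(615, 324)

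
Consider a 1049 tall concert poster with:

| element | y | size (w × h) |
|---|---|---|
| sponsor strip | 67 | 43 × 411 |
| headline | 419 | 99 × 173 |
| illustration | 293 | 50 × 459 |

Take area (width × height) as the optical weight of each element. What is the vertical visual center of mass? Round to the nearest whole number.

Taking area as weight: sponsor strip 43·411 = 17673, headline 99·173 = 17127, illustration 50·459 = 22950. Sum 57750.
y: (17673·67 + 17127·419 + 22950·293) / 57750 = 15084654 / 57750 ≈ 261.21

y ≈ 261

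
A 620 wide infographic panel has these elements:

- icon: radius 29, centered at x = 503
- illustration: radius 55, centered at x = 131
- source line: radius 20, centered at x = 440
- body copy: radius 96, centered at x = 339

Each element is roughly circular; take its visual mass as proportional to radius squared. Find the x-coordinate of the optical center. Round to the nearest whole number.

x ≈ 306

Weights ∝ r²: icon 29² = 841, illustration 55² = 3025, source line 20² = 400, body copy 96² = 9216; Σw = 13482.
Σw·x = 841·503 + 3025·131 + 400·440 + 9216·339 = 4119522, so x̄ = 4119522/13482 ≈ 305.56.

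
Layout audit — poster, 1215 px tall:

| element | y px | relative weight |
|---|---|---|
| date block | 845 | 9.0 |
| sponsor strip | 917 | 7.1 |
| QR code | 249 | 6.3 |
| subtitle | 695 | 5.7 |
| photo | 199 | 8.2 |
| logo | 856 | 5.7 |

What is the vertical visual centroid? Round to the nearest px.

Weights sum to 9.0 + 7.1 + 6.3 + 5.7 + 8.2 + 5.7 = 42.0.
y: (9.0·845 + 7.1·917 + 6.3·249 + 5.7·695 + 8.2·199 + 5.7·856) / 42.0 = 26156.9 / 42.0 ≈ 622.78

y ≈ 623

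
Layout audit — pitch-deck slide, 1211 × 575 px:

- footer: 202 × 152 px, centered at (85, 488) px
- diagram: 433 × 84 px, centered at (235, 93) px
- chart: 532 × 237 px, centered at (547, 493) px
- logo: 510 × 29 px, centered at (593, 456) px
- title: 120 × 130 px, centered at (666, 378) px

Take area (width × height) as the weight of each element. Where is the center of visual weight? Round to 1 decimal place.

(444.1, 416.8)

Taking area as weight: footer 202·152 = 30704, diagram 433·84 = 36372, chart 532·237 = 126084, logo 510·29 = 14790, title 120·130 = 15600. Sum 223550.
x-moment: 30704·85 + 36372·235 + 126084·547 + 14790·593 + 15600·666 = 99285278; centroid 99285278/223550 ≈ 444.13.
y-moment: 30704·488 + 36372·93 + 126084·493 + 14790·456 + 15600·378 = 93166600; centroid 93166600/223550 ≈ 416.76.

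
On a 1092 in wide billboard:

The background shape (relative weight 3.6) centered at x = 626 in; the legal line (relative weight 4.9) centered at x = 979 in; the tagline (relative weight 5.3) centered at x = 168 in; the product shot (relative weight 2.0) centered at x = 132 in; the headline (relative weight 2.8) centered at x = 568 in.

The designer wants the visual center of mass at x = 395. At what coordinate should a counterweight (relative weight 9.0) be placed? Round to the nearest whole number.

x ≈ 123

With the counterweight, Σw becomes 3.6 + 4.9 + 5.3 + 2.0 + 2.8 + 9.0 = 27.6.
x: target moment 27.6×395 = 10902.0; current 3.6·626 + 4.9·979 + 5.3·168 + 2.0·132 + 2.8·568 = 9795.5; the counterweight supplies 1106.5, so x = 1106.5/9.0 ≈ 122.94.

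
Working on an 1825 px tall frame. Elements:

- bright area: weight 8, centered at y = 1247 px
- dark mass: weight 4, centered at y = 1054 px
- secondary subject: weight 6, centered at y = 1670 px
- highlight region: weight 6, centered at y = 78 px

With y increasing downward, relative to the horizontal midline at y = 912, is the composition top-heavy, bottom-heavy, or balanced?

Σw = 8 + 4 + 6 + 6 = 24.
y: (8·1247 + 4·1054 + 6·1670 + 6·78) / 24 = 24680 / 24 ≈ 1028.33
Since 1028.3 is below (larger y than) 912, the composition reads bottom-heavy.

bottom-heavy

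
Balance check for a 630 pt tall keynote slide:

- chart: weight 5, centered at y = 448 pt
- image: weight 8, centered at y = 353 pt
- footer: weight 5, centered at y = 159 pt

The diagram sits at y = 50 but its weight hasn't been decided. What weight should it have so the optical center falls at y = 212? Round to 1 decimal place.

Fixed elements: Σw = 5 + 8 + 5 = 18, Σw·y = 5·448 + 8·353 + 5·159 = 5859.
For the centroid to hit 212: (5859 + w·50) / (18 + w) = 212.
So w = (212·18 − 5859)/(50 − 212) = -2043/-162 ≈ 12.61.

w ≈ 12.6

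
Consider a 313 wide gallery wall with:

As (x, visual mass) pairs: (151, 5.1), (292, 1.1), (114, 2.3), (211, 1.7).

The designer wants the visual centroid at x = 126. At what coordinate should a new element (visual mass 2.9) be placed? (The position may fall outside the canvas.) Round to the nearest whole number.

x ≈ -21

With the new element, Σw becomes 5.1 + 1.1 + 2.3 + 1.7 + 2.9 = 13.1.
x: target moment 13.1×126 = 1650.6; current 5.1·151 + 1.1·292 + 2.3·114 + 1.7·211 = 1712.2; the new element supplies -61.6, so x = -61.6/2.9 ≈ -21.24.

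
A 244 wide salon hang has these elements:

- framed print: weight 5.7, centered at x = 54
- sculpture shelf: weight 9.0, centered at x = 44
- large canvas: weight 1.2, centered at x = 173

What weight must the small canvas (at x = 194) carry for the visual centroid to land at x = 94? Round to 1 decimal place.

Existing Σw = 15.9 (5.7 + 9.0 + 1.2); existing moment 5.7·54 + 9.0·44 + 1.2·173 = 911.4.
Set Σw·x/Σw = 94: (911.4 + 194w) = 94·(15.9 + w).
So w = (94·15.9 − 911.4)/(194 − 94) = 583.2/100 ≈ 5.83.

w ≈ 5.8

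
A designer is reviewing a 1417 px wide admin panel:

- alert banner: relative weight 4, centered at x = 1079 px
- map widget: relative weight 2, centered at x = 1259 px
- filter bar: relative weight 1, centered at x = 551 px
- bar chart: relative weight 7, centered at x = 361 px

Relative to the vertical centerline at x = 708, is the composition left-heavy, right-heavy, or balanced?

balanced

Weights sum to 4 + 2 + 1 + 7 = 14.
x-moment: 4·1079 + 2·1259 + 1·551 + 7·361 = 9912; centroid 9912/14 ≈ 708.00.
708.00 = 708 exactly: balanced.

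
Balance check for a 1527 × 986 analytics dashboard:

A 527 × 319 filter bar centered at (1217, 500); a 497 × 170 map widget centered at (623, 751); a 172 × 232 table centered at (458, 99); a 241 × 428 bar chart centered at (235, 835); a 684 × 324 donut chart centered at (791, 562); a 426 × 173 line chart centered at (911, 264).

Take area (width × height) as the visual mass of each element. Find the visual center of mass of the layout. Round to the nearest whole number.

Areas → weights: filter bar 527·319 = 168113, map widget 497·170 = 84490, table 172·232 = 39904, bar chart 241·428 = 103148, donut chart 684·324 = 221616, line chart 426·173 = 73698; Σw = 690969.
x: moment 542183737 / weight 690969 ≈ 784.67
y: moment 381592030 / weight 690969 ≈ 552.26

(785, 552)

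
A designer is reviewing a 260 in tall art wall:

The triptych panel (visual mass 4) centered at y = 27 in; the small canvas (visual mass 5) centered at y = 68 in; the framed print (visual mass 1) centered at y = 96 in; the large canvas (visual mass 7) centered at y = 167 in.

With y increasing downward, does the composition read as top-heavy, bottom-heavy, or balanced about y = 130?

top-heavy

Weights sum to 4 + 5 + 1 + 7 = 17.
y: (4·27 + 5·68 + 1·96 + 7·167) / 17 = 1713 / 17 ≈ 100.76
100.8 vs midline 130 → top-heavy.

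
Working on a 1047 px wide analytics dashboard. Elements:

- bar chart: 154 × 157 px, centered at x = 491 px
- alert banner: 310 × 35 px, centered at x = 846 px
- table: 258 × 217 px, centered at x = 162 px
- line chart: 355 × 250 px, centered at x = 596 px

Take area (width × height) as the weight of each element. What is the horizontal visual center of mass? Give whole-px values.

Areas → weights: bar chart 154·157 = 24178, alert banner 310·35 = 10850, table 258·217 = 55986, line chart 355·250 = 88750; Σw = 179764.
x-moment: 24178·491 + 10850·846 + 55986·162 + 88750·596 = 83015230; centroid 83015230/179764 ≈ 461.80.

x ≈ 462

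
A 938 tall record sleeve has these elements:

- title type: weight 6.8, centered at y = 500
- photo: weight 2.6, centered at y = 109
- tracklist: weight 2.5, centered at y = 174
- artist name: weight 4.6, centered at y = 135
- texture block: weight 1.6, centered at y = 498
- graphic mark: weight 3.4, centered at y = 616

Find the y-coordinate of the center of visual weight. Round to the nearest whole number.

Weights sum to 6.8 + 2.6 + 2.5 + 4.6 + 1.6 + 3.4 = 21.5.
Σw·y = 7630.6; ȳ = 7630.6/21.5 ≈ 354.91.

y ≈ 355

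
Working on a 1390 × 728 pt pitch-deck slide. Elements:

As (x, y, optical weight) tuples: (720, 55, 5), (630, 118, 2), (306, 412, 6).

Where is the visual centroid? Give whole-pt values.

Weights sum to 5 + 2 + 6 = 13.
Σw·x = 5·720 + 2·630 + 6·306 = 6696, so x̄ = 6696/13 ≈ 515.08.
Σw·y = 5·55 + 2·118 + 6·412 = 2983, so ȳ = 2983/13 ≈ 229.46.

(515, 229)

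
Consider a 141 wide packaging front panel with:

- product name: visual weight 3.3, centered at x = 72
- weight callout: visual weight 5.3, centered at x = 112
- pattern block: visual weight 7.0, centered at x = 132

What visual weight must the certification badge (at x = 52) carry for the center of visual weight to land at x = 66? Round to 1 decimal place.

Existing Σw = 15.6 (3.3 + 5.3 + 7.0); existing moment 3.3·72 + 5.3·112 + 7.0·132 = 1755.2.
For the centroid to hit 66: (1755.2 + w·52) / (15.6 + w) = 66.
So w = (66·15.6 − 1755.2)/(52 − 66) = -725.6/-14 ≈ 51.83.

w ≈ 51.8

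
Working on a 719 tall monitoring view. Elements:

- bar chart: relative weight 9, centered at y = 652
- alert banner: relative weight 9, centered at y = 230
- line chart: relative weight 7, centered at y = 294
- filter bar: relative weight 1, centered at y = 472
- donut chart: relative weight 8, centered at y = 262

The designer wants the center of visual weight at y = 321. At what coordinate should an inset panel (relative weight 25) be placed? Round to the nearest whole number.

After adding the inset panel, total weight = 9 + 9 + 7 + 1 + 8 + 25 = 59.
Along y: (12564 + 25·y) / 59 = 321 (existing moment 9·652 + 9·230 + 7·294 + 1·472 + 8·262 = 12564) ⇒ y = (18939 − 12564) / 25 ≈ 255.00.

y ≈ 255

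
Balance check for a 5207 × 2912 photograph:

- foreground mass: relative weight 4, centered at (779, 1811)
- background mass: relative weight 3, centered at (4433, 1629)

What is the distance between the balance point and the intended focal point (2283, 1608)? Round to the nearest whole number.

Weights sum to 4 + 3 = 7.
x: (4·779 + 3·4433) / 7 = 16415 / 7 ≈ 2345.00
y: (4·1811 + 3·1629) / 7 = 12131 / 7 ≈ 1733.00
Offset from (2283, 1608): Δx ≈ 62.00, Δy ≈ 125.00; distance = √(Δx² + Δy²) ≈ 139.53.

≈ 140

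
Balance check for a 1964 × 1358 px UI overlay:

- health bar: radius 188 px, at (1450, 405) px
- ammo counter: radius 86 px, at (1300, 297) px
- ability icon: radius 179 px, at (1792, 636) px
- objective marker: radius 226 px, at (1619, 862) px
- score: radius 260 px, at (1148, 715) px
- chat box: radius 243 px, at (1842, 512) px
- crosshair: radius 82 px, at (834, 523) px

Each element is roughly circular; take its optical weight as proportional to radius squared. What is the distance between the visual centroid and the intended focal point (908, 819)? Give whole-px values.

≈ 637 px

r² weights: health bar 188² = 35344, ammo counter 86² = 7396, ability icon 179² = 32041, objective marker 226² = 51076, score 260² = 67600, chat box 243² = 59049, crosshair 82² = 6724. Total = 259230.
Σw·x = 35344·1450 + 7396·1300 + 32041·1792 + 51076·1619 + 67600·1148 + 59049·1842 + 6724·834 = 392953990, so x̄ = 392953990/259230 ≈ 1515.85.
Σw·y = 35344·405 + 7396·297 + 32041·636 + 51076·862 + 67600·715 + 59049·512 + 6724·523 = 163000260, so ȳ = 163000260/259230 ≈ 628.79.
Offset from (908, 819): Δx ≈ 607.85, Δy ≈ -190.21; distance = √(Δx² + Δy²) ≈ 636.92.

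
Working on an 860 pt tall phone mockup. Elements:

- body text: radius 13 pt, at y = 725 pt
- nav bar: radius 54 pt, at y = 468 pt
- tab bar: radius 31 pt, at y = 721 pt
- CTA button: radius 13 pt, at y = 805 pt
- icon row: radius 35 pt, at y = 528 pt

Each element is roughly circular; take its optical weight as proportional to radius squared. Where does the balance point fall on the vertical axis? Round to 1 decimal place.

Weights ∝ r²: body text 13² = 169, nav bar 54² = 2916, tab bar 31² = 961, CTA button 13² = 169, icon row 35² = 1225; Σw = 5440.
Σw·y = 169·725 + 2916·468 + 961·721 + 169·805 + 1225·528 = 2962939, so ȳ = 2962939/5440 ≈ 544.66.

y ≈ 544.7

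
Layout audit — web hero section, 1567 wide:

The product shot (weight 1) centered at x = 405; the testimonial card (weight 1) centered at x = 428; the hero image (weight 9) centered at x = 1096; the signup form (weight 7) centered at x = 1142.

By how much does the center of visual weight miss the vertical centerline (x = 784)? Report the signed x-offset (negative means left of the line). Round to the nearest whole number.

Σw = 1 + 1 + 9 + 7 = 18.
Σw·x = 1·405 + 1·428 + 9·1096 + 7·1142 = 18691, so x̄ = 18691/18 ≈ 1038.39.
Against x = 784, that's 1038.39 − 784 = 254.39.

≈ 254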